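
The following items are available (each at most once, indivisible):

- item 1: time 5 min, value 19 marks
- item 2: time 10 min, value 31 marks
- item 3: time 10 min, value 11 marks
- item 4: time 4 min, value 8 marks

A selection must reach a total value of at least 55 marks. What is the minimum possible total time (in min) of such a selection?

Subsets with value ≥ 55, sorted by total time:
- item 1+item 2+item 4: time 19, value 58
- item 1+item 2+item 3: time 25, value 61
Minimum time: 19 min.

19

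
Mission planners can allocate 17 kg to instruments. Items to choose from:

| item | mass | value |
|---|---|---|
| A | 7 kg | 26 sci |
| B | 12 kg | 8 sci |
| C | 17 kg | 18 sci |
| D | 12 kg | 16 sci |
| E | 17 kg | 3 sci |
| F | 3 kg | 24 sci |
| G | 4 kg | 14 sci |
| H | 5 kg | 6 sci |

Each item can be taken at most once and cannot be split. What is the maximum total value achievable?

This is a 0/1 knapsack; check combinations near the capacity.
- A+F+G: mass 7+3+4=14, value 26+24+14=64
- A+F+H: mass 7+3+5=15, value 26+24+6=56
- A+F: mass 7+3=10, value 26+24=50
Best: 64 sci.

64 sci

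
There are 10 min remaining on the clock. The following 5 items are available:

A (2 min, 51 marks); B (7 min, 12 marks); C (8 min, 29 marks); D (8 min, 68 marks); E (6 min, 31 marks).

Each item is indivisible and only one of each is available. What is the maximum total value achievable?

119 marks

Check high-value combinations within 10 min:
- A+D: time 2+8=10, value 51+68=119
- A+E: time 2+6=8, value 51+31=82
- A+C: time 2+8=10, value 51+29=80
- D: time 8, value 68
Best: 119 marks.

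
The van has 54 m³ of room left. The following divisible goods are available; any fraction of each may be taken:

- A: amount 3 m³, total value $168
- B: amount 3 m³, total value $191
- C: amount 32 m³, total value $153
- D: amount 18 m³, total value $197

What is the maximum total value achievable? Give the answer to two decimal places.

Take in order of value per unit:
- B (191/3 per unit): all 3 → value 191, running total 191.00
- A (168/3 per unit): all 3 → value 168, running total 359.00
- D (197/18 per unit): all 18 → value 197, running total 556.00
- C (153/32 per unit): 30 of 32 → value 30×153/32 = 143.4375, running total 699.44
Total 699.44.

699.44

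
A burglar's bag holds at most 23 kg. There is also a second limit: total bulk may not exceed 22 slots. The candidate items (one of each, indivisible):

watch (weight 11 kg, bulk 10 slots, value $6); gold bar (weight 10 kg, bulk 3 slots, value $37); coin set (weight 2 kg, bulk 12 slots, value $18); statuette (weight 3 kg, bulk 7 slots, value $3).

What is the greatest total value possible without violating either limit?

Feasible sets respecting both limits:
- gold bar+coin set+statuette: weight 15, bulk 22, value 58
- gold bar+coin set: weight 12, bulk 15, value 55
- watch+gold bar: weight 21, bulk 13, value 43
- gold bar+statuette: weight 13, bulk 10, value 40
Best: $58.

$58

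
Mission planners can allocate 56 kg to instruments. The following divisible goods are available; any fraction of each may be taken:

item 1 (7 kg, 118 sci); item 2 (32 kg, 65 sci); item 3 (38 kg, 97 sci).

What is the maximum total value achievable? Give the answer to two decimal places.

Take in order of value per unit:
- item 1 (118/7 per unit): all 7 → value 118, running total 118.00
- item 3 (97/38 per unit): all 38 → value 97, running total 215.00
- item 2 (65/32 per unit): 11 of 32 → value 11×65/32 = 22.3438, running total 237.34
Total 237.34.

237.34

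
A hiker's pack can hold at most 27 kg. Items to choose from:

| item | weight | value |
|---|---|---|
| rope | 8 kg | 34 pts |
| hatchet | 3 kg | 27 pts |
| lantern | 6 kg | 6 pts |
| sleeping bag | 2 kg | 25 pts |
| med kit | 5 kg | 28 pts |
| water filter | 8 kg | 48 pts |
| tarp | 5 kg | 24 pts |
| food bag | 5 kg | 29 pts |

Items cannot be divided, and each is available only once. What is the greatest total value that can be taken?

163 pts

Check high-value combinations within 27 kg:
- rope+hatchet+sleeping bag+water filter+food bag: weight 8+3+2+8+5=26, value 34+27+25+48+29=163
- rope+hatchet+sleeping bag+med kit+water filter: weight 8+3+2+5+8=26, value 34+27+25+28+48=162
- rope+hatchet+sleeping bag+water filter+tarp: weight 8+3+2+8+5=26, value 34+27+25+48+24=158
- hatchet+sleeping bag+med kit+water filter+food bag: weight 3+2+5+8+5=23, value 27+25+28+48+29=157
Best: 163 pts.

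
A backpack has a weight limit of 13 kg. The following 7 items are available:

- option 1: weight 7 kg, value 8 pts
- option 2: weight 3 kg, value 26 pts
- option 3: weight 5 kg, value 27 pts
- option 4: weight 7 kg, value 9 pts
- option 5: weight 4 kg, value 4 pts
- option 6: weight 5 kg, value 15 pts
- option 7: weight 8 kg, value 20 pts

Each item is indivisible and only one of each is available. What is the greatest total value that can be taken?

68 pts

Check high-value combinations within 13 kg:
- option 2+option 3+option 6: weight 3+5+5=13, value 26+27+15=68
- option 2+option 3+option 5: weight 3+5+4=12, value 26+27+4=57
- option 2+option 3: weight 3+5=8, value 26+27=53
Best: 68 pts.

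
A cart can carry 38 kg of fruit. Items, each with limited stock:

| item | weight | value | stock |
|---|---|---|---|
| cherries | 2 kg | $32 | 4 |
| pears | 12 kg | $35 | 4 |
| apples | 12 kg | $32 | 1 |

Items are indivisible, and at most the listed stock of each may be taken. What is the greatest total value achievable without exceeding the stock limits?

$198

Best selections within weight 38 and stock limits:
- 4×cherries + 2×pears: weight 32, value 198
- 4×cherries + 1×pears + 1×apples: weight 32, value 195
- 3×cherries + 2×pears: weight 30, value 166
- 4×cherries + 1×pears: weight 20, value 163
Best: $198.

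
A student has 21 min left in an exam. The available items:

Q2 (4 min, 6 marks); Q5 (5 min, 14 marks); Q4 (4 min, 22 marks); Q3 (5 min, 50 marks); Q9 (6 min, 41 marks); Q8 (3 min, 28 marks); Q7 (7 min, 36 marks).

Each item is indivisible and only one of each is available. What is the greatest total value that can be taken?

155 marks

This is a 0/1 knapsack; check combinations near the capacity.
- Q3+Q9+Q8+Q7: time 5+6+3+7=21, value 50+41+28+36=155
- Q4+Q3+Q9+Q8: time 4+5+6+3=18, value 22+50+41+28=141
- Q4+Q3+Q8+Q7: time 4+5+3+7=19, value 22+50+28+36=136
- Q5+Q3+Q9+Q8: time 5+5+6+3=19, value 14+50+41+28=133
- Q5+Q3+Q8+Q7: time 5+5+3+7=20, value 14+50+28+36=128
Best: 155 marks.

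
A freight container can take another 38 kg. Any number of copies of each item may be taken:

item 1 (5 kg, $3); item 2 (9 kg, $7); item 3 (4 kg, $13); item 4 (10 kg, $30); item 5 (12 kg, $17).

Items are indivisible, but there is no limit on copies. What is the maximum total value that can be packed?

$121

Best value-per-unit is item 3 at 13/4; filling with it alone gives 9×13 = 117.
Optimal mix: 7×item 3 + 1×item 4 → weight 38, value 121.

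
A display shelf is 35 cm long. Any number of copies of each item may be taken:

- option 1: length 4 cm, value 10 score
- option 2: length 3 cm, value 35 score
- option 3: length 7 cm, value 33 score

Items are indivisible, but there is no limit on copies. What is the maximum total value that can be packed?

385 score

Best value-per-unit is option 2 at 35/3, and filling with it alone uses length 11×3=33. No mix of the others beats 11×35 = 385.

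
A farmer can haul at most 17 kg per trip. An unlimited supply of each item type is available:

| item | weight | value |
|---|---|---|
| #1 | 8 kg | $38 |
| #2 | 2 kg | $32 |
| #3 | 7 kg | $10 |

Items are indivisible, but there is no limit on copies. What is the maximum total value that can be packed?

$256

Best value-per-unit is #2 at 32/2, and filling with it alone uses weight 8×2=16. No mix of the others beats 8×32 = 256.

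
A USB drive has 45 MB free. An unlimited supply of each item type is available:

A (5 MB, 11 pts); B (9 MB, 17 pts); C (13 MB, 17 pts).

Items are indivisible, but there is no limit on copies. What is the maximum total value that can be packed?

99 pts

Best value-per-unit is A at 11/5, and filling with it alone uses size 9×5=45. No mix of the others beats 9×11 = 99.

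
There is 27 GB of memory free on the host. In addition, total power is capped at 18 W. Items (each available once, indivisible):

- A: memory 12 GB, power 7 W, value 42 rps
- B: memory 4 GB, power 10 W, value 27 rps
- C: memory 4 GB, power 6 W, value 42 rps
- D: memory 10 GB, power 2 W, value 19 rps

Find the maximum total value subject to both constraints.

Feasible sets respecting both limits:
- A+C+D: memory 26, power 15, value 103
- B+C+D: memory 18, power 18, value 88
- A+C: memory 16, power 13, value 84
- A+B: memory 16, power 17, value 69
Best: 103 rps.

103 rps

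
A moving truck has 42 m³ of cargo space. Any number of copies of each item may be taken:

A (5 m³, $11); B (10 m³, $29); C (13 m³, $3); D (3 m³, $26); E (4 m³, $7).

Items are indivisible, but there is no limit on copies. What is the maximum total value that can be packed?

$364

Best value-per-unit is D at 26/3, and filling with it alone uses volume 14×3=42. No mix of the others beats 14×26 = 364.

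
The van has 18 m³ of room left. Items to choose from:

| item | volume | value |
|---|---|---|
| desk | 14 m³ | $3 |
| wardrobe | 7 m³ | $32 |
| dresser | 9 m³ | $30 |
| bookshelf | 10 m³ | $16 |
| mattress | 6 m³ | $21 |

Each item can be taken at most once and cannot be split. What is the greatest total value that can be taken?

$62

Check high-value combinations within 18 m³:
- wardrobe+dresser: volume 7+9=16, value 32+30=62
- wardrobe+mattress: volume 7+6=13, value 32+21=53
- dresser+mattress: volume 9+6=15, value 30+21=51
Best: $62.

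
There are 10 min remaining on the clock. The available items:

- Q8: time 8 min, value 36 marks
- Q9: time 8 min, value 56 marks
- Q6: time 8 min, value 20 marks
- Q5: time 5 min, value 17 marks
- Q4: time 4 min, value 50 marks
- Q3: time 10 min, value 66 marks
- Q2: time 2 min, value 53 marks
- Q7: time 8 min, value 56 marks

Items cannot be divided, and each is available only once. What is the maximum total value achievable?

Check high-value combinations within 10 min:
- Q9+Q2: time 8+2=10, value 56+53=109
- Q2+Q7: time 2+8=10, value 53+56=109
- Q4+Q2: time 4+2=6, value 50+53=103
- Q8+Q2: time 8+2=10, value 36+53=89
- Q6+Q2: time 8+2=10, value 20+53=73
Best: 109 marks.

109 marks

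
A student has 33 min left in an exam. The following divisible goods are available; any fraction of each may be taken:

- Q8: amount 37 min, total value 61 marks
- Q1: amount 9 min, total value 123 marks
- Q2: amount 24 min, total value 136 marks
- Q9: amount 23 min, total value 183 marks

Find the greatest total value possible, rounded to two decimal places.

311.67

Take in order of value per unit:
- Q1 (123/9 per unit): all 9 → value 123, running total 123.00
- Q9 (183/23 per unit): all 23 → value 183, running total 306.00
- Q2 (136/24 per unit): 1 of 24 → value 1×136/24 = 5.6667, running total 311.67
Total 311.67.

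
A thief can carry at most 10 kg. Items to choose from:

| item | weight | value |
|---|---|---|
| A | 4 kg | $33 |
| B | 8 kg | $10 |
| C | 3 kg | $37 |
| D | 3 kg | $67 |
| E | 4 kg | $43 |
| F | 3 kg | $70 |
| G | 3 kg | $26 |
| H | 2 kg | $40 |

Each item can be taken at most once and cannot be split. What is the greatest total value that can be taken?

$180

Check high-value combinations within 10 kg:
- D+E+F: weight 3+4+3=10, value 67+43+70=180
- D+F+H: weight 3+3+2=8, value 67+70+40=177
- C+D+F: weight 3+3+3=9, value 37+67+70=174
- A+D+F: weight 4+3+3=10, value 33+67+70=170
Best: $180.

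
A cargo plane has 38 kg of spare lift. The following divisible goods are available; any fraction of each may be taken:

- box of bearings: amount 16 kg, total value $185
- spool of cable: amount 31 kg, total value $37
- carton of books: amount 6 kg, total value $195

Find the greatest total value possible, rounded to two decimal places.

399.10

Take in order of value per unit:
- carton of books (195/6 per unit): all 6 → value 195, running total 195.00
- box of bearings (185/16 per unit): all 16 → value 185, running total 380.00
- spool of cable (37/31 per unit): 16 of 31 → value 16×37/31 = 19.0968, running total 399.10
Total 399.10.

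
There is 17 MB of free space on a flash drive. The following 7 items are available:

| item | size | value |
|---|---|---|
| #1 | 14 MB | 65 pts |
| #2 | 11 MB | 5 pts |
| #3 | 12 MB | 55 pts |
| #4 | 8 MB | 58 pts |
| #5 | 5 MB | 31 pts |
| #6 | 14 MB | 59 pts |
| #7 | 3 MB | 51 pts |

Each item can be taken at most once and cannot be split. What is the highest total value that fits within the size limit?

140 pts

Check high-value combinations within 17 MB:
- #4+#5+#7: size 8+5+3=16, value 58+31+51=140
- #1+#7: size 14+3=17, value 65+51=116
- #6+#7: size 14+3=17, value 59+51=110
- #4+#7: size 8+3=11, value 58+51=109
Best: 140 pts.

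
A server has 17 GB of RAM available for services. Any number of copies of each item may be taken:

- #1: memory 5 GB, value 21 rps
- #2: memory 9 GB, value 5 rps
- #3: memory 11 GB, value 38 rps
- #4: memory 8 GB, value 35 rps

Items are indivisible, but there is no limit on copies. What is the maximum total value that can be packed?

Best value-per-unit is #4 at 35/8, and filling with it alone uses memory 2×8=16. No mix of the others beats 2×35 = 70.

70 rps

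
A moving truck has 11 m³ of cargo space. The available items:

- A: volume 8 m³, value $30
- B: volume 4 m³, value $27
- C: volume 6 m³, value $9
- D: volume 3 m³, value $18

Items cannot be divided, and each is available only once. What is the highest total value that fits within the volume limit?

Check high-value combinations within 11 m³:
- A+D: volume 8+3=11, value 30+18=48
- B+D: volume 4+3=7, value 27+18=45
- B+C: volume 4+6=10, value 27+9=36
Best: $48.

$48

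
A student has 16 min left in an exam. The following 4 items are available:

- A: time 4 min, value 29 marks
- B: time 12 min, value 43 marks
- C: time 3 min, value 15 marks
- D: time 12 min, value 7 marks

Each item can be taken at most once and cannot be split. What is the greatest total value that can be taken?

Check high-value combinations within 16 min:
- A+B: time 4+12=16, value 29+43=72
- B+C: time 12+3=15, value 43+15=58
- A+C: time 4+3=7, value 29+15=44
- B: time 12, value 43
Best: 72 marks.

72 marks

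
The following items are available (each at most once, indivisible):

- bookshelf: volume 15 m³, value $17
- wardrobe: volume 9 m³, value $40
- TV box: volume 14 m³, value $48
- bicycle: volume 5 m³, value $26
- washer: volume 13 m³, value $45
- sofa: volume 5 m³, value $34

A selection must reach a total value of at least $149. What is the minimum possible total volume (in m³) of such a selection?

37

Subsets with value ≥ 149, sorted by total volume:
- TV box+bicycle+washer+sofa: volume 37, value 153
- wardrobe+TV box+washer+sofa: volume 41, value 167
- wardrobe+TV box+bicycle+washer: volume 41, value 159
- wardrobe+TV box+bicycle+washer+sofa: volume 46, value 193
Minimum volume: 37 m³.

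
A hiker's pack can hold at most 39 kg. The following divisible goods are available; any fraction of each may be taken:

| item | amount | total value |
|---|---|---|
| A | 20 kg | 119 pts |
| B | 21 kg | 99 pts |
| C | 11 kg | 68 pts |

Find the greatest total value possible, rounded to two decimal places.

Take in order of value per unit:
- C (68/11 per unit): all 11 → value 68, running total 68.00
- A (119/20 per unit): all 20 → value 119, running total 187.00
- B (99/21 per unit): 8 of 21 → value 8×99/21 = 37.7143, running total 224.71
Total 224.71.

224.71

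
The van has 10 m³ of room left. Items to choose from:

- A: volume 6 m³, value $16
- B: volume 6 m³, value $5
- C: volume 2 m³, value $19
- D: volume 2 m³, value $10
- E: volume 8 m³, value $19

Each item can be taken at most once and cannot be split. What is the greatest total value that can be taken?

Check high-value combinations within 10 m³:
- A+C+D: volume 6+2+2=10, value 16+19+10=45
- C+E: volume 2+8=10, value 19+19=38
- A+C: volume 6+2=8, value 16+19=35
Best: $45.

$45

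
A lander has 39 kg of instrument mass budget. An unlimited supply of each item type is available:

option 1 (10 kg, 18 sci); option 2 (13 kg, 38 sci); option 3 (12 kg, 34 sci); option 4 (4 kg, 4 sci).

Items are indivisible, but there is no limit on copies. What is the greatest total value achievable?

114 sci

Best value-per-unit is option 2 at 38/13, and filling with it alone uses mass 3×13=39. No mix of the others beats 3×38 = 114.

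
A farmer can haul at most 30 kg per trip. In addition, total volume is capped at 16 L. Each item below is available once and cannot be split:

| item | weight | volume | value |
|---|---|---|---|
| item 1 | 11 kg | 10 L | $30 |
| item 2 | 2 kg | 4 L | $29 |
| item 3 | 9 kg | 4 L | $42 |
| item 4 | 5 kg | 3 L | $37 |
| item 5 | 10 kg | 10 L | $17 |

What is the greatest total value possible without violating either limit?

Feasible sets respecting both limits:
- item 2+item 3+item 4: weight 16, volume 11, value 108
- item 3+item 4: weight 14, volume 7, value 79
- item 1+item 3: weight 20, volume 14, value 72
- item 2+item 3: weight 11, volume 8, value 71
Best: $108.

$108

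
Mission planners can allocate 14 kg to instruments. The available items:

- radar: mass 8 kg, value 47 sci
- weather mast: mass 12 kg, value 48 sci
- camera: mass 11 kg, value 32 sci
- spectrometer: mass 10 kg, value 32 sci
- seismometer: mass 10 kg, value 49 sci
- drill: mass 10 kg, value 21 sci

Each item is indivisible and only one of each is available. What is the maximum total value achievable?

49 sci

Check high-value combinations within 14 kg:
- seismometer: mass 10, value 49
- weather mast: mass 12, value 48
- radar: mass 8, value 47
- spectrometer: mass 10, value 32
- camera: mass 11, value 32
Best: 49 sci.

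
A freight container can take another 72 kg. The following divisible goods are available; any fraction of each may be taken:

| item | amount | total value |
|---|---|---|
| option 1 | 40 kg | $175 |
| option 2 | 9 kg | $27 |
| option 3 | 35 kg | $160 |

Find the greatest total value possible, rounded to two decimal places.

321.88

Take in order of value per unit:
- option 3 (160/35 per unit): all 35 → value 160, running total 160.00
- option 1 (175/40 per unit): 37 of 40 → value 37×175/40 = 161.8750, running total 321.88
Total 321.88.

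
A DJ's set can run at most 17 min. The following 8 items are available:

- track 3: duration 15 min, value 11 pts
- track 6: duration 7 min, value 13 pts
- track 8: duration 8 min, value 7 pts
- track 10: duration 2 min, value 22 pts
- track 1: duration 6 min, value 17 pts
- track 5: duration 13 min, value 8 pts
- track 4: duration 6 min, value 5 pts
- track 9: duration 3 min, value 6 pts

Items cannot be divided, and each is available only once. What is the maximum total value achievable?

Check high-value combinations within 17 min:
- track 6+track 10+track 1: duration 7+2+6=15, value 13+22+17=52
- track 10+track 1+track 4+track 9: duration 2+6+6+3=17, value 22+17+5+6=50
- track 8+track 10+track 1: duration 8+2+6=16, value 7+22+17=46
Best: 52 pts.

52 pts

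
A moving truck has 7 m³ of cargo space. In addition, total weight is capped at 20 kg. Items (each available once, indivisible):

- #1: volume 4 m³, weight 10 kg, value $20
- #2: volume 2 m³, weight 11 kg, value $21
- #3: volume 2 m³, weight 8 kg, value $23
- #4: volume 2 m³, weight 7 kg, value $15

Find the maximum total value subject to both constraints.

$44

Feasible sets respecting both limits:
- #2+#3: volume 4, weight 19, value 44
- #1+#3: volume 6, weight 18, value 43
- #3+#4: volume 4, weight 15, value 38
Best: $44.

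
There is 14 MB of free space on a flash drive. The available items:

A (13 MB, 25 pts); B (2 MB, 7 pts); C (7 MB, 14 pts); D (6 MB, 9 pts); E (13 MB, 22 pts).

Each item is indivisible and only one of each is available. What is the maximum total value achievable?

25 pts

Check high-value combinations within 14 MB:
- A: size 13, value 25
- C+D: size 7+6=13, value 14+9=23
- E: size 13, value 22
Best: 25 pts.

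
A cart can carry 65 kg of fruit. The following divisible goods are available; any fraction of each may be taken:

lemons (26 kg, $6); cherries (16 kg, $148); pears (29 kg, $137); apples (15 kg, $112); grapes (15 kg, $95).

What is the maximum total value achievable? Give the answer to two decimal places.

444.76

Take in order of value per unit:
- cherries (148/16 per unit): all 16 → value 148, running total 148.00
- apples (112/15 per unit): all 15 → value 112, running total 260.00
- grapes (95/15 per unit): all 15 → value 95, running total 355.00
- pears (137/29 per unit): 19 of 29 → value 19×137/29 = 89.7586, running total 444.76
Total 444.76.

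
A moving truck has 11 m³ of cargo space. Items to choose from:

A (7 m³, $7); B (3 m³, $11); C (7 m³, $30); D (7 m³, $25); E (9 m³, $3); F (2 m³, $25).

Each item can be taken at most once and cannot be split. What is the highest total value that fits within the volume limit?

$55

Check high-value combinations within 11 m³:
- C+F: volume 7+2=9, value 30+25=55
- D+F: volume 7+2=9, value 25+25=50
- B+C: volume 3+7=10, value 11+30=41
- B+F: volume 3+2=5, value 11+25=36
- B+D: volume 3+7=10, value 11+25=36
Best: $55.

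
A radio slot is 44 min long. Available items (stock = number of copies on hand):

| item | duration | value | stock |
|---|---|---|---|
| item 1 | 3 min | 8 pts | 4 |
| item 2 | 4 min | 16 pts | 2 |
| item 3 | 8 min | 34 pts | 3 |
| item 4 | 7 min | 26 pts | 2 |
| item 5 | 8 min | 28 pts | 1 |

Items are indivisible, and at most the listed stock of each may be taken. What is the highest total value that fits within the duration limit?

172 pts

Best selections within duration 44 and stock limits:
- 1×item 2 + 3×item 3 + 1×item 4 + 1×item 5: duration 43, value 172
- 1×item 2 + 3×item 3 + 2×item 4: duration 42, value 170
- 1×item 1 + 2×item 2 + 3×item 3 + 1×item 5: duration 43, value 170
Best: 172 pts.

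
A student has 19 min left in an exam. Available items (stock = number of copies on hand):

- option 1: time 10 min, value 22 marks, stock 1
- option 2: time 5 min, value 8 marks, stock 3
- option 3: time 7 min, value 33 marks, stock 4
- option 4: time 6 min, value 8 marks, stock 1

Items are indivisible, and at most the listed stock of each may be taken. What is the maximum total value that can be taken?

74 marks

Top feasible selections:
- 1×option 2 + 2×option 3: time 19, value 74
- 2×option 3: time 14, value 66
- 1×option 1 + 1×option 3: time 17, value 55
- 2×option 2 + 1×option 3: time 17, value 49
Best: 74 marks.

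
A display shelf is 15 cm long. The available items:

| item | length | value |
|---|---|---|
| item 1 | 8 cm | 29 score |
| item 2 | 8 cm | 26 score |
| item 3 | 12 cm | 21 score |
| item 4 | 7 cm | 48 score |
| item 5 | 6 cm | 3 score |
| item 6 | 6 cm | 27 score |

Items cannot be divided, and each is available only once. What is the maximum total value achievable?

77 score

Check high-value combinations within 15 cm:
- item 1+item 4: length 8+7=15, value 29+48=77
- item 4+item 6: length 7+6=13, value 48+27=75
- item 2+item 4: length 8+7=15, value 26+48=74
- item 1+item 6: length 8+6=14, value 29+27=56
- item 2+item 6: length 8+6=14, value 26+27=53
Best: 77 score.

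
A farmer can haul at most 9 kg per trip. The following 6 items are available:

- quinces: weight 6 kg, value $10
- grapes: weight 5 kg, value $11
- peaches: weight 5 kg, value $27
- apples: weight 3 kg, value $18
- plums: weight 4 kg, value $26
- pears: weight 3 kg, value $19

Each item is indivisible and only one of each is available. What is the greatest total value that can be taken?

$53

This is a 0/1 knapsack; check combinations near the capacity.
- peaches+plums: weight 5+4=9, value 27+26=53
- peaches+pears: weight 5+3=8, value 27+19=46
- plums+pears: weight 4+3=7, value 26+19=45
Best: $53.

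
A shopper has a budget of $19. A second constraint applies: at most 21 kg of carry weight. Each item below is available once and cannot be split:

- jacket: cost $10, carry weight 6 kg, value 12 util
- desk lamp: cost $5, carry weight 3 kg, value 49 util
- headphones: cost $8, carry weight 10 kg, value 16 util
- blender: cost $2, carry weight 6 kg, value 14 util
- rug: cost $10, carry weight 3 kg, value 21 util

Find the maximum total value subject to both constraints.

Feasible sets respecting both limits:
- desk lamp+blender+rug: cost 17, carry weight 12, value 84
- desk lamp+headphones+blender: cost 15, carry weight 19, value 79
- jacket+desk lamp+blender: cost 17, carry weight 15, value 75
Best: 84 util.

84 util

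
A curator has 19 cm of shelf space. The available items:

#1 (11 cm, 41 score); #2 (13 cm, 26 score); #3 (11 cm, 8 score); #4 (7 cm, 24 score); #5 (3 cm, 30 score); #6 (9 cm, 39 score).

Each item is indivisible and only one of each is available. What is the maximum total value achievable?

This is a 0/1 knapsack; check combinations near the capacity.
- #4+#5+#6: length 7+3+9=19, value 24+30+39=93
- #1+#5: length 11+3=14, value 41+30=71
- #5+#6: length 3+9=12, value 30+39=69
Best: 93 score.

93 score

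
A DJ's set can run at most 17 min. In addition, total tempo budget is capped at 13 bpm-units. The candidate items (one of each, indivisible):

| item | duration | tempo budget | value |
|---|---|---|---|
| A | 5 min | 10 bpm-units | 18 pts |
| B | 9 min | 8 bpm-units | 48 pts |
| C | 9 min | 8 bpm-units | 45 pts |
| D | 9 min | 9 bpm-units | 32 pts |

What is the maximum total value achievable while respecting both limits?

Feasible sets respecting both limits:
- B: duration 9, tempo budget 8, value 48
- C: duration 9, tempo budget 8, value 45
- D: duration 9, tempo budget 9, value 32
- A: duration 5, tempo budget 10, value 18
Best: 48 pts.

48 pts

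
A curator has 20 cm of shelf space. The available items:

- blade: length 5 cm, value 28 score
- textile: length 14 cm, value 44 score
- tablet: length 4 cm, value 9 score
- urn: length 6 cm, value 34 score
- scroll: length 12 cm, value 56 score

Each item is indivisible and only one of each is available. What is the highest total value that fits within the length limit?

90 score

Check high-value combinations within 20 cm:
- urn+scroll: length 6+12=18, value 34+56=90
- blade+scroll: length 5+12=17, value 28+56=84
- textile+urn: length 14+6=20, value 44+34=78
- blade+textile: length 5+14=19, value 28+44=72
Best: 90 score.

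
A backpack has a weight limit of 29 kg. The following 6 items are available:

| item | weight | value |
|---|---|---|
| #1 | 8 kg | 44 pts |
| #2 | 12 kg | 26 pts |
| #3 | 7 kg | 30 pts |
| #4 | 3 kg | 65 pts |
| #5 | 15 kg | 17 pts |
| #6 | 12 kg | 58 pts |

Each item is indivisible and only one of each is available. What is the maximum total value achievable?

167 pts

Check high-value combinations within 29 kg:
- #1+#4+#6: weight 8+3+12=23, value 44+65+58=167
- #3+#4+#6: weight 7+3+12=22, value 30+65+58=153
- #2+#4+#6: weight 12+3+12=27, value 26+65+58=149
- #1+#3+#4: weight 8+7+3=18, value 44+30+65=139
Best: 167 pts.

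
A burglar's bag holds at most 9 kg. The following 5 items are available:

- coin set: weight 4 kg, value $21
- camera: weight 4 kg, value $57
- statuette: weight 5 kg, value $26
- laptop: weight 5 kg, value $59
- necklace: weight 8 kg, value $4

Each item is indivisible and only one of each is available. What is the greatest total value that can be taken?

Check high-value combinations within 9 kg:
- camera+laptop: weight 4+5=9, value 57+59=116
- camera+statuette: weight 4+5=9, value 57+26=83
- coin set+laptop: weight 4+5=9, value 21+59=80
- coin set+camera: weight 4+4=8, value 21+57=78
Best: $116.

$116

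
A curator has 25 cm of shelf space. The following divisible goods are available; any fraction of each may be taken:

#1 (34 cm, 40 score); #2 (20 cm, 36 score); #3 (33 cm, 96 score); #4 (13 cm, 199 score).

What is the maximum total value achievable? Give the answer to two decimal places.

Take in order of value per unit:
- #4 (199/13 per unit): all 13 → value 199, running total 199.00
- #3 (96/33 per unit): 12 of 33 → value 12×96/33 = 34.9091, running total 233.91
Total 233.91.

233.91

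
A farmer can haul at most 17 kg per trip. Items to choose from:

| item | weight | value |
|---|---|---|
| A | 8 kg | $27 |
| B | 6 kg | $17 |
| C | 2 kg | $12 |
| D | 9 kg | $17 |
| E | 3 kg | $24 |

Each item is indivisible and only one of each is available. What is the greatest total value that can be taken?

$68

Check high-value combinations within 17 kg:
- A+B+E: weight 8+6+3=17, value 27+17+24=68
- A+C+E: weight 8+2+3=13, value 27+12+24=63
- A+B+C: weight 8+6+2=16, value 27+17+12=56
- B+C+E: weight 6+2+3=11, value 17+12+24=53
Best: $68.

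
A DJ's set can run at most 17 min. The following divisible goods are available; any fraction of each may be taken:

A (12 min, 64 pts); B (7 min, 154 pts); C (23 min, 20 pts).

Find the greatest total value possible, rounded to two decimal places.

Take in order of value per unit:
- B (154/7 per unit): all 7 → value 154, running total 154.00
- A (64/12 per unit): 10 of 12 → value 10×64/12 = 53.3333, running total 207.33
Total 207.33.

207.33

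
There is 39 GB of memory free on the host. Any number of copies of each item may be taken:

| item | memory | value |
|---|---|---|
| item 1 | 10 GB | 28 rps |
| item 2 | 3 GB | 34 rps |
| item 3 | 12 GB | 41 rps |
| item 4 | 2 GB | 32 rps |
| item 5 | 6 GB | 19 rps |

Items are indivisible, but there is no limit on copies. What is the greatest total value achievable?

Best value-per-unit is item 4 at 32/2; filling with it alone gives 19×32 = 608.
Optimal mix: 1×item 2 + 18×item 4 → memory 39, value 610.

610 rps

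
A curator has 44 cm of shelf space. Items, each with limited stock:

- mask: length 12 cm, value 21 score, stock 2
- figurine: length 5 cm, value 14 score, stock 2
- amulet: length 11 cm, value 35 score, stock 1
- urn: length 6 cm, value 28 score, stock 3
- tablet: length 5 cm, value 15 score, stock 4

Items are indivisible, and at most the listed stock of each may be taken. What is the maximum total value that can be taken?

Best selections within length 44 and stock limits:
- 1×amulet + 3×urn + 3×tablet: length 44, value 164
- 1×figurine + 1×amulet + 3×urn + 2×tablet: length 44, value 163
- 2×figurine + 1×amulet + 3×urn + 1×tablet: length 44, value 162
Best: 164 score.

164 score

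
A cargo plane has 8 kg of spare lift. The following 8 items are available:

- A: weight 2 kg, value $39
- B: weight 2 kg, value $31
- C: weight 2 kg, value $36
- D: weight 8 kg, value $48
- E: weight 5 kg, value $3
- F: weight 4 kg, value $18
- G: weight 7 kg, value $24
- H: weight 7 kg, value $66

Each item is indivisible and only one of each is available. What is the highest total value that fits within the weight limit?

$106

This is a 0/1 knapsack; check combinations near the capacity.
- A+B+C: weight 2+2+2=6, value 39+31+36=106
- A+C+F: weight 2+2+4=8, value 39+36+18=93
- A+B+F: weight 2+2+4=8, value 39+31+18=88
Best: $106.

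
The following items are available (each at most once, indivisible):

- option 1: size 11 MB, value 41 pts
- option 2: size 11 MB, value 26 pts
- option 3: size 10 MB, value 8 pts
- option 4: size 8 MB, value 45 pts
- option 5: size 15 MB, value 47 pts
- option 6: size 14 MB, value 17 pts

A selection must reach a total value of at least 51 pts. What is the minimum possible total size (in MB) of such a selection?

Subsets with value ≥ 51, sorted by total size:
- option 3+option 4: size 18, value 53
- option 1+option 4: size 19, value 86
- option 2+option 4: size 19, value 71
Minimum size: 18 MB.

18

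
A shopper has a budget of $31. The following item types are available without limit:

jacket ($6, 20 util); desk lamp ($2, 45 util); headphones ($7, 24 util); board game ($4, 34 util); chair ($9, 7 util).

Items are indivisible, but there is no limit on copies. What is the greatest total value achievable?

675 util

Best value-per-unit is desk lamp at 45/2, and filling with it alone uses cost 15×2=30. No mix of the others beats 15×45 = 675.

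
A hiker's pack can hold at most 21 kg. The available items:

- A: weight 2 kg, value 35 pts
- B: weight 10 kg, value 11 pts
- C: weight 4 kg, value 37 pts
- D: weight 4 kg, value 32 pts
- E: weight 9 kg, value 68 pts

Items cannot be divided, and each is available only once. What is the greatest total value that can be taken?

172 pts

Check high-value combinations within 21 kg:
- A+C+D+E: weight 2+4+4+9=19, value 35+37+32+68=172
- A+C+E: weight 2+4+9=15, value 35+37+68=140
- C+D+E: weight 4+4+9=17, value 37+32+68=137
- A+D+E: weight 2+4+9=15, value 35+32+68=135
- A+B+C+D: weight 2+10+4+4=20, value 35+11+37+32=115
Best: 172 pts.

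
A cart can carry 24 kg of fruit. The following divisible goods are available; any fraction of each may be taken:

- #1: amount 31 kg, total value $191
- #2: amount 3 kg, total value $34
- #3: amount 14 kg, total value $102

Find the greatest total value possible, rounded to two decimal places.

Take in order of value per unit:
- #2 (34/3 per unit): all 3 → value 34, running total 34.00
- #3 (102/14 per unit): all 14 → value 102, running total 136.00
- #1 (191/31 per unit): 7 of 31 → value 7×191/31 = 43.1290, running total 179.13
Total 179.13.

179.13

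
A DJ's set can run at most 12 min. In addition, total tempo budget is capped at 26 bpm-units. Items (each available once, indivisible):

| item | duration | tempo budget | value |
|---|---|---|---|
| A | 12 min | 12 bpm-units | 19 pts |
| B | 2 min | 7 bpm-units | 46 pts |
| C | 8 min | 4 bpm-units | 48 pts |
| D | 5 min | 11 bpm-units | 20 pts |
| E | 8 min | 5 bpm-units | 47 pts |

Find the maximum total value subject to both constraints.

Feasible sets respecting both limits:
- B+C: duration 10, tempo budget 11, value 94
- B+E: duration 10, tempo budget 12, value 93
- B+D: duration 7, tempo budget 18, value 66
- C: duration 8, tempo budget 4, value 48
Best: 94 pts.

94 pts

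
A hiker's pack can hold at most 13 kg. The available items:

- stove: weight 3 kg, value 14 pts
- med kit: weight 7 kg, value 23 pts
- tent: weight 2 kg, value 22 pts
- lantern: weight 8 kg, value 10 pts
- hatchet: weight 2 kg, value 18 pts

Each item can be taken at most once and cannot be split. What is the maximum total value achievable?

63 pts

Check high-value combinations within 13 kg:
- med kit+tent+hatchet: weight 7+2+2=11, value 23+22+18=63
- stove+med kit+tent: weight 3+7+2=12, value 14+23+22=59
- stove+med kit+hatchet: weight 3+7+2=12, value 14+23+18=55
- stove+tent+hatchet: weight 3+2+2=7, value 14+22+18=54
- tent+lantern+hatchet: weight 2+8+2=12, value 22+10+18=50
Best: 63 pts.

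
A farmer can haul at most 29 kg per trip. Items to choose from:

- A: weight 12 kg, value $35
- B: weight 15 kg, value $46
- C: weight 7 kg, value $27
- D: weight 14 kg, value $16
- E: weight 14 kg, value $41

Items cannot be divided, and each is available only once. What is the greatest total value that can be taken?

$87

This is a 0/1 knapsack; check combinations near the capacity.
- B+E: weight 15+14=29, value 46+41=87
- A+B: weight 12+15=27, value 35+46=81
- A+E: weight 12+14=26, value 35+41=76
- B+C: weight 15+7=22, value 46+27=73
- C+E: weight 7+14=21, value 27+41=68
Best: $87.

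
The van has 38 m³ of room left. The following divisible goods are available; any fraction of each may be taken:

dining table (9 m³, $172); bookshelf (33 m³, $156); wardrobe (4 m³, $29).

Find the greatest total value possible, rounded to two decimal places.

Take in order of value per unit:
- dining table (172/9 per unit): all 9 → value 172, running total 172.00
- wardrobe (29/4 per unit): all 4 → value 29, running total 201.00
- bookshelf (156/33 per unit): 25 of 33 → value 25×156/33 = 118.1818, running total 319.18
Total 319.18.

319.18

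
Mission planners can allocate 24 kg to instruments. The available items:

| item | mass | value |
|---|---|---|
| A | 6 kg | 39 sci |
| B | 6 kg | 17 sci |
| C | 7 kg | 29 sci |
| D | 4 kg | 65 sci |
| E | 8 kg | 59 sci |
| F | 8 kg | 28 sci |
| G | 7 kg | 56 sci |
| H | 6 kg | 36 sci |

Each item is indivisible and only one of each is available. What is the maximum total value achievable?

Check high-value combinations within 24 kg:
- A+D+E+H: mass 6+4+8+6=24, value 39+65+59+36=199
- A+D+G+H: mass 6+4+7+6=23, value 39+65+56+36=196
- A+C+D+G: mass 6+7+4+7=24, value 39+29+65+56=189
Best: 199 sci.

199 sci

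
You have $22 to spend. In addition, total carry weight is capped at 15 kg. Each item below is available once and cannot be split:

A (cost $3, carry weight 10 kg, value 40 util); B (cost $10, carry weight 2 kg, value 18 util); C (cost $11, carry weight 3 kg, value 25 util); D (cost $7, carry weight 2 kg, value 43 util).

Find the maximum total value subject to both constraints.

108 util

Feasible sets respecting both limits:
- A+C+D: cost 21, carry weight 15, value 108
- A+B+D: cost 20, carry weight 14, value 101
- A+D: cost 10, carry weight 12, value 83
- C+D: cost 18, carry weight 5, value 68
Best: 108 util.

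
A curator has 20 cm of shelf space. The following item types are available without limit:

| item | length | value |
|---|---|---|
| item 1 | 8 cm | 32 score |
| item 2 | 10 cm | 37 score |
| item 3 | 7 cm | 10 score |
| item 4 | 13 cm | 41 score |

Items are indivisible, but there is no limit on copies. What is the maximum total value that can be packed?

74 score

Best value-per-unit is item 1 at 32/8; filling with it alone gives 2×32 = 64.
Optimal mix: 2×item 2 → length 20, value 74.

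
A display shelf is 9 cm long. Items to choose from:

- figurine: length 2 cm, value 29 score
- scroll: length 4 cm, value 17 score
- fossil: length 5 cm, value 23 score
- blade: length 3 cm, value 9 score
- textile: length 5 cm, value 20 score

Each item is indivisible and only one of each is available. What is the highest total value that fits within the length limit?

Check high-value combinations within 9 cm:
- figurine+scroll+blade: length 2+4+3=9, value 29+17+9=55
- figurine+fossil: length 2+5=7, value 29+23=52
- figurine+textile: length 2+5=7, value 29+20=49
Best: 55 score.

55 score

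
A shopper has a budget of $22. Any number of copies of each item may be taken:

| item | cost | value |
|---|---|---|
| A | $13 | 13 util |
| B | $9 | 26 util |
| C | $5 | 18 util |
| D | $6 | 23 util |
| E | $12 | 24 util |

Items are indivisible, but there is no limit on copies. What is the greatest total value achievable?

82 util

Best value-per-unit is D at 23/6; filling with it alone gives 3×23 = 69.
Optimal mix: 2×C + 2×D → cost 22, value 82.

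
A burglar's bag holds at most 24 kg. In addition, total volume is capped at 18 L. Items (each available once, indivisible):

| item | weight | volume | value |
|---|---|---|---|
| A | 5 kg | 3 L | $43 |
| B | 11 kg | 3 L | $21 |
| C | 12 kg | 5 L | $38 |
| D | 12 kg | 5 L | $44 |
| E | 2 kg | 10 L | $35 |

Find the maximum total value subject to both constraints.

Feasible sets respecting both limits:
- A+D+E: weight 19, volume 18, value 122
- A+C+E: weight 19, volume 18, value 116
- A+B+E: weight 18, volume 16, value 99
Best: $122.

$122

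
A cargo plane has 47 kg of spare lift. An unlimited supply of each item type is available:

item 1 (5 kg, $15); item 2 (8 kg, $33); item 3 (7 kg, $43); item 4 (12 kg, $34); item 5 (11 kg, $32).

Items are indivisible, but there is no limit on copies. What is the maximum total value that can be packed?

$273

Best value-per-unit is item 3 at 43/7; filling with it alone gives 6×43 = 258.
Optimal mix: 1×item 1 + 6×item 3 → weight 47, value 273.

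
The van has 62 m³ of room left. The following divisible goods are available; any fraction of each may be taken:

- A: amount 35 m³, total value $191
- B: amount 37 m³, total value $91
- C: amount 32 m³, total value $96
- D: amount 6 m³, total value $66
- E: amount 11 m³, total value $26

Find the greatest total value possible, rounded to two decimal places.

320.00

Take in order of value per unit:
- D (66/6 per unit): all 6 → value 66, running total 66.00
- A (191/35 per unit): all 35 → value 191, running total 257.00
- C (96/32 per unit): 21 of 32 → value 21×96/32 = 63.0000, running total 320.00
Total 320.00.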